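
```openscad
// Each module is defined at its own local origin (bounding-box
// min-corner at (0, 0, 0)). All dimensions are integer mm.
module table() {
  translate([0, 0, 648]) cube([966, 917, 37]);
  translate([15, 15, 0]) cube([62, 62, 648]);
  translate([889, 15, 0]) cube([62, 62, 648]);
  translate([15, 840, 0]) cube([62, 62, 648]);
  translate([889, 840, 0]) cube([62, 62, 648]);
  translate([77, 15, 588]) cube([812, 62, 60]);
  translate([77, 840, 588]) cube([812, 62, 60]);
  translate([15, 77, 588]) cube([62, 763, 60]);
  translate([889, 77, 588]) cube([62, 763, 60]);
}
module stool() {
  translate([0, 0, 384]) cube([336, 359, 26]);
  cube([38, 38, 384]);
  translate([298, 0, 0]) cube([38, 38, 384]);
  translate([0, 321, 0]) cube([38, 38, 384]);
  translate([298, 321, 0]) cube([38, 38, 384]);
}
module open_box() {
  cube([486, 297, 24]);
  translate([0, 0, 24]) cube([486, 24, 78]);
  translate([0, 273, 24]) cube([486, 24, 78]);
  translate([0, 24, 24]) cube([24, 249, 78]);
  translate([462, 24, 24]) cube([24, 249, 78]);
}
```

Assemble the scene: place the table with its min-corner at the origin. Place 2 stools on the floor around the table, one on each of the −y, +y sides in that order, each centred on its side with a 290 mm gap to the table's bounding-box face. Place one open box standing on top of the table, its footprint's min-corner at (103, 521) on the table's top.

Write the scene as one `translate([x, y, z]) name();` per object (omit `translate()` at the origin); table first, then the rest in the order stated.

table();
translate([315, -649, 0]) stool();
translate([315, 1207, 0]) stool();
translate([103, 521, 685]) open_box();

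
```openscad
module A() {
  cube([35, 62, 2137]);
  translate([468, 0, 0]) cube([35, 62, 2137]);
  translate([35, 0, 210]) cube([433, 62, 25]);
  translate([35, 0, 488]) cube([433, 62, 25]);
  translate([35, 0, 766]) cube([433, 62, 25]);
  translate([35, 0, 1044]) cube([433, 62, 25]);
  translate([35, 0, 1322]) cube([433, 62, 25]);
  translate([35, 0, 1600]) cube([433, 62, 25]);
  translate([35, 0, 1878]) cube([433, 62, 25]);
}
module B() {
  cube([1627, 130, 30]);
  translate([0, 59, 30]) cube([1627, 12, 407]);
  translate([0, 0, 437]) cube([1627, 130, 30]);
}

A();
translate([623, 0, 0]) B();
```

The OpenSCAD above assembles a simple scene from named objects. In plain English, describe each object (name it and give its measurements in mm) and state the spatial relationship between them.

A is a straight ladder. Two 35×62 mm vertical rails, 2137 mm tall, stand 503 mm apart (outside-to-outside) with their front faces coplanar on the −y side. 7 rungs, each 62 mm deep and 25 mm tall, span between the inner faces of the rails, front faces flush with the rails. The lowest rung's underside is at z = 210 mm and rungs are spaced 278 mm apart (underside to underside).

B is an I-beam lying along x, 1627 mm long. Overall section height 467 mm. Two flanges 130 mm wide (y) and 30 mm thick, one on the floor and one at the top; a web 12 mm thick runs between them, centred on the flange width.

The I-beam is on the floor beside the ladder on its +x side.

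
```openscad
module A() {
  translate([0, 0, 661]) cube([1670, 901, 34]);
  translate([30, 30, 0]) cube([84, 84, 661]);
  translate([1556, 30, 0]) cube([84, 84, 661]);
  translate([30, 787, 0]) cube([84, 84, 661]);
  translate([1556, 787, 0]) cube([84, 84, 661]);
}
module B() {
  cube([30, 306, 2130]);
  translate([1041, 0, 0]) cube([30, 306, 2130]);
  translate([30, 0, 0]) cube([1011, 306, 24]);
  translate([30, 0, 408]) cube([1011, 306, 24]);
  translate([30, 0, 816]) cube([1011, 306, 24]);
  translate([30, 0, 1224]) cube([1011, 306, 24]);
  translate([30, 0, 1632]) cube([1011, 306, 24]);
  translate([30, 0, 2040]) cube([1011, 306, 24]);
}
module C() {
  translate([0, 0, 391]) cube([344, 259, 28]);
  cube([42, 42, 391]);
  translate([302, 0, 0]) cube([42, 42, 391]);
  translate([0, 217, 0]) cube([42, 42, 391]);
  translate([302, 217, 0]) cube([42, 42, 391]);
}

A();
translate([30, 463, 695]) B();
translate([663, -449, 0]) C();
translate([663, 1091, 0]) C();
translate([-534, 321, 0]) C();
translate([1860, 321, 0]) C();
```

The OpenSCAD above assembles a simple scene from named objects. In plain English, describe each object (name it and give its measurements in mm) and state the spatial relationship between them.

A is a table: top 1670 mm (x) × 901 mm (y), 34 mm thick, upper face at z = 695 mm, on four 84×84 mm square legs, each inset 30 mm from the nearest pair of top edges, running from z = 0 to the bottom of the top.

B is a bookshelf 1071 mm wide overall, 306 mm deep and 2130 mm tall. The two sides are 30 mm thick vertical panels. 6 horizontal shelves of 24 mm thickness span between the inner faces of the sides; the lowest shelf sits on the floor and shelves are stacked with a clear vertical gap of 384 mm between each pair.

C is a four-legged stool. The seat is a 344×259×28 mm slab whose top surface is at z = 419 mm; four square legs, each 42×42 mm in cross-section, run from the floor (z = 0) to the underside of the seat, each flush with a corner of the seat.

The bookshelf is on top of the table. Four stools sit around the table at the −y, +y, −x, +x sides.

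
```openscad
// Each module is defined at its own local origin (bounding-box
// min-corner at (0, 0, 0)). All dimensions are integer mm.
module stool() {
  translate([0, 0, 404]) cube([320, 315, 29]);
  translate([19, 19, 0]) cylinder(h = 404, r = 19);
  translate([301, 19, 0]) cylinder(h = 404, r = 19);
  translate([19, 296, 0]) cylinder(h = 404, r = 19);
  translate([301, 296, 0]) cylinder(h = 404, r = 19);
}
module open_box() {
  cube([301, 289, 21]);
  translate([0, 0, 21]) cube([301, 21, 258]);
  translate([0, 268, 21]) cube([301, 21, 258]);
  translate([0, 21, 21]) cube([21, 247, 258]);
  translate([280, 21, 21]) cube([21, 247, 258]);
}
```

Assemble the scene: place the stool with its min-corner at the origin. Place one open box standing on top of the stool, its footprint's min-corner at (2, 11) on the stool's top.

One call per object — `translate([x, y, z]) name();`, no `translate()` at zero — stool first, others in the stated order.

stool();
translate([2, 11, 433]) open_box();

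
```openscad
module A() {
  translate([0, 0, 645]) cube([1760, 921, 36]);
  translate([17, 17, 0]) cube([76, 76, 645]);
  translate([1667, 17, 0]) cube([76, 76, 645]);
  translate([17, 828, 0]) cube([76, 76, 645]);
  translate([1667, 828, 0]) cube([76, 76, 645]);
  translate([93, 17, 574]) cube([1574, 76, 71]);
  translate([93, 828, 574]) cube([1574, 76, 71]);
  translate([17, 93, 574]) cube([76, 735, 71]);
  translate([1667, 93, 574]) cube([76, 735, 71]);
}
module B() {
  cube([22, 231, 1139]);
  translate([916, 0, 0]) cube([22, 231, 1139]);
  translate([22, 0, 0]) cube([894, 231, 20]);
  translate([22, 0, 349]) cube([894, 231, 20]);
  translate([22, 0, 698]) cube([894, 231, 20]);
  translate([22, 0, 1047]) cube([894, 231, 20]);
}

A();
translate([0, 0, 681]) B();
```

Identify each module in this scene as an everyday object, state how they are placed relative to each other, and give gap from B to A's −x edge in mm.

A is a table. B is a bookshelf. The bookshelf is on top of the table. The gap from the bookshelf to the table's −x edge is 0 mm.

The bookshelf's min-x is at 0; the table's min-x is 0; gap = 0 mm.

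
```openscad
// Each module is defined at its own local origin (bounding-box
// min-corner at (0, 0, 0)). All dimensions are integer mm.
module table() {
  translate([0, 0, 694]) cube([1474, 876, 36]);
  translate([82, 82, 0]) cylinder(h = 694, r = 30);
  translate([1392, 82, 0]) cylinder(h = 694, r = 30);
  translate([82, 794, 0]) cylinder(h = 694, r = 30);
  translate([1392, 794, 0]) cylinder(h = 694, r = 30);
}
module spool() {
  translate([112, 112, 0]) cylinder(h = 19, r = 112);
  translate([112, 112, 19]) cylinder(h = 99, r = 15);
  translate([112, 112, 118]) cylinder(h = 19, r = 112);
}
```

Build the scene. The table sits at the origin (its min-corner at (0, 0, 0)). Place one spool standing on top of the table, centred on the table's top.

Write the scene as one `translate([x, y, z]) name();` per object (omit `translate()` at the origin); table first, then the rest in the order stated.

table();
translate([625, 326, 730]) spool();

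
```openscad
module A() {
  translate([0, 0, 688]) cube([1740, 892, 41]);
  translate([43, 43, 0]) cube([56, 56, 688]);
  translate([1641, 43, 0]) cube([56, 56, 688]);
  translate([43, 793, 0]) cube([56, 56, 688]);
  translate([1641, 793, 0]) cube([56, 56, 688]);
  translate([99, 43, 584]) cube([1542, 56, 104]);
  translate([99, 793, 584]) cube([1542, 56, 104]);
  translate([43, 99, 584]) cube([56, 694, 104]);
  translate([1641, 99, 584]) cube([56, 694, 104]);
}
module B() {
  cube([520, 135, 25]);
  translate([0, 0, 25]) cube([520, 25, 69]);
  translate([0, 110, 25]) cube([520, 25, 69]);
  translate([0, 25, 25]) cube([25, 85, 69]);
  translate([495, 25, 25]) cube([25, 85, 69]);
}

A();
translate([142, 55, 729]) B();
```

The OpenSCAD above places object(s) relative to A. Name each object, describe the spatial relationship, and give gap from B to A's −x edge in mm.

A is a table. B is an open box. The open box is on top of the table. The gap from the open box to the table's −x edge is 142 mm.

The open box's min-x is at 142; the table's min-x is 0; gap = 142 mm.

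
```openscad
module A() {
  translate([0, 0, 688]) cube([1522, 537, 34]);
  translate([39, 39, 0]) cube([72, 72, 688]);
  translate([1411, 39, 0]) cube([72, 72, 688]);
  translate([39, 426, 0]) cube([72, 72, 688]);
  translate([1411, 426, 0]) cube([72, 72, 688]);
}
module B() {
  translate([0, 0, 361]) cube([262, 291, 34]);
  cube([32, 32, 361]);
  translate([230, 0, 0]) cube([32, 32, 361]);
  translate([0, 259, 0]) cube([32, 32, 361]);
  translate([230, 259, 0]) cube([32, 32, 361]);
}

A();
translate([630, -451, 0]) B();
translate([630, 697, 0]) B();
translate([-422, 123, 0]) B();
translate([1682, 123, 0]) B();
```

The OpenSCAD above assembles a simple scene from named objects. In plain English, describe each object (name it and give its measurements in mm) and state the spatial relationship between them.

A is a table with a 1522×537 mm rectangular top, 34 mm thick, top surface at z = 722 mm, supported by four 72×72 mm square legs, each inset 39 mm from the nearest pair of top edges, running from the floor.

B is a simple wooden stool: a rectangular seat 262 mm (x) by 291 mm (y), 34 mm thick, top face at z = 395 mm, on four square legs, each 32×32 mm in cross-section. The legs rest on z = 0, each flush with a corner of the seat.

Four stools sit around the table at the −y, +y, −x, +x sides.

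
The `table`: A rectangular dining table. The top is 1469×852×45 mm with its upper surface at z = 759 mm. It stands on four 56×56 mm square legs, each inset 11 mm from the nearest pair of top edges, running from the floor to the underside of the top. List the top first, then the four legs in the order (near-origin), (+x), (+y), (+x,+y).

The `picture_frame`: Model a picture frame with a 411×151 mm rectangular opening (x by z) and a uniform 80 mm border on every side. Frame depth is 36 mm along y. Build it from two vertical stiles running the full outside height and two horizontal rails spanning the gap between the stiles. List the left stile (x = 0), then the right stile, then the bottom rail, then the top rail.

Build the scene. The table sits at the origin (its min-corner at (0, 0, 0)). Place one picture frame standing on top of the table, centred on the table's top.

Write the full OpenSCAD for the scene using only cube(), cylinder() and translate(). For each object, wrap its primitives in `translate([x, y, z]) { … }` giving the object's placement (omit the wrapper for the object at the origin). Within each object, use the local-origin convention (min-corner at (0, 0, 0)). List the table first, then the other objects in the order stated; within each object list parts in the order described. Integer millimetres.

translate([0, 0, 714]) cube([1469, 852, 45]);
translate([11, 11, 0]) cube([56, 56, 714]);
translate([1402, 11, 0]) cube([56, 56, 714]);
translate([11, 785, 0]) cube([56, 56, 714]);
translate([1402, 785, 0]) cube([56, 56, 714]);
translate([449, 408, 759]) {
  cube([80, 36, 311]);
  translate([491, 0, 0]) cube([80, 36, 311]);
  translate([80, 0, 0]) cube([411, 36, 80]);
  translate([80, 0, 231]) cube([411, 36, 80]);
}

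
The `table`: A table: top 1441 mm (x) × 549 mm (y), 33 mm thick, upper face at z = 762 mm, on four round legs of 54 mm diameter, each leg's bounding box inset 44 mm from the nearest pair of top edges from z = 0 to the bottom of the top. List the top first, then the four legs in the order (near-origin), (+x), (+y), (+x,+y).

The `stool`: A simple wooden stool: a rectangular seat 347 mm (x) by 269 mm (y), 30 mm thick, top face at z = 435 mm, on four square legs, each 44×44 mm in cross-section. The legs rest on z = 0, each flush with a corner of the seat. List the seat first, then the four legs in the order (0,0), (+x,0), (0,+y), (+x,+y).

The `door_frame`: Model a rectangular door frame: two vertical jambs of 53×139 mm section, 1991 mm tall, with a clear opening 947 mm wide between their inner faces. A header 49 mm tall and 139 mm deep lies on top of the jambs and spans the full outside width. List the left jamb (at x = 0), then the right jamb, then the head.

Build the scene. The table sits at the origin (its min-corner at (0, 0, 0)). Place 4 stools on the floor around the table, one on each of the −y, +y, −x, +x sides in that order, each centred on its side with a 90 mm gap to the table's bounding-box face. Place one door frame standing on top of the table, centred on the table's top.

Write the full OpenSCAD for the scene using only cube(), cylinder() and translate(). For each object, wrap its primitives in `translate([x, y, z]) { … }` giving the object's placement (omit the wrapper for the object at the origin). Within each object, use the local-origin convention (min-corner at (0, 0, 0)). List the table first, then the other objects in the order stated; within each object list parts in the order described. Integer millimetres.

translate([0, 0, 729]) cube([1441, 549, 33]);
translate([71, 71, 0]) cylinder(h = 729, r = 27);
translate([1370, 71, 0]) cylinder(h = 729, r = 27);
translate([71, 478, 0]) cylinder(h = 729, r = 27);
translate([1370, 478, 0]) cylinder(h = 729, r = 27);
translate([547, -359, 0]) {
  translate([0, 0, 405]) cube([347, 269, 30]);
  cube([44, 44, 405]);
  translate([303, 0, 0]) cube([44, 44, 405]);
  translate([0, 225, 0]) cube([44, 44, 405]);
  translate([303, 225, 0]) cube([44, 44, 405]);
}
translate([547, 639, 0]) {
  translate([0, 0, 405]) cube([347, 269, 30]);
  cube([44, 44, 405]);
  translate([303, 0, 0]) cube([44, 44, 405]);
  translate([0, 225, 0]) cube([44, 44, 405]);
  translate([303, 225, 0]) cube([44, 44, 405]);
}
translate([-437, 140, 0]) {
  translate([0, 0, 405]) cube([347, 269, 30]);
  cube([44, 44, 405]);
  translate([303, 0, 0]) cube([44, 44, 405]);
  translate([0, 225, 0]) cube([44, 44, 405]);
  translate([303, 225, 0]) cube([44, 44, 405]);
}
translate([1531, 140, 0]) {
  translate([0, 0, 405]) cube([347, 269, 30]);
  cube([44, 44, 405]);
  translate([303, 0, 0]) cube([44, 44, 405]);
  translate([0, 225, 0]) cube([44, 44, 405]);
  translate([303, 225, 0]) cube([44, 44, 405]);
}
translate([194, 205, 762]) {
  cube([53, 139, 1991]);
  translate([1000, 0, 0]) cube([53, 139, 1991]);
  translate([0, 0, 1991]) cube([1053, 139, 49]);
}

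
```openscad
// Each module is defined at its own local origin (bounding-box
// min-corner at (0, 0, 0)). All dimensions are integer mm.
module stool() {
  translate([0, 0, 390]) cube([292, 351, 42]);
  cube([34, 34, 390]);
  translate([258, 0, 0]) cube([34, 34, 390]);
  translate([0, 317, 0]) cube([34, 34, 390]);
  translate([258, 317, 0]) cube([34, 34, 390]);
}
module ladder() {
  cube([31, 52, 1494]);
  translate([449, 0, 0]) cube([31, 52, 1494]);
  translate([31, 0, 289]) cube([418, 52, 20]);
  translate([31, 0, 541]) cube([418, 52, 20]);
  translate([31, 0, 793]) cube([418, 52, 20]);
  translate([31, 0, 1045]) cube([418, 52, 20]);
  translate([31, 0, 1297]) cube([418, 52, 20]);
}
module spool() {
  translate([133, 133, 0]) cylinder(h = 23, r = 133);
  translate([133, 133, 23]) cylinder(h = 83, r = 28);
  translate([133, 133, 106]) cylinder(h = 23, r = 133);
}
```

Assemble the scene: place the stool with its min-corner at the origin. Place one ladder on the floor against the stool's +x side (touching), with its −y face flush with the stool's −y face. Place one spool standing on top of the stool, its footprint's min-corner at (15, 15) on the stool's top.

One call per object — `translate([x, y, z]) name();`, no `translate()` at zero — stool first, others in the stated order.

stool();
translate([292, 0, 0]) ladder();
translate([15, 15, 432]) spool();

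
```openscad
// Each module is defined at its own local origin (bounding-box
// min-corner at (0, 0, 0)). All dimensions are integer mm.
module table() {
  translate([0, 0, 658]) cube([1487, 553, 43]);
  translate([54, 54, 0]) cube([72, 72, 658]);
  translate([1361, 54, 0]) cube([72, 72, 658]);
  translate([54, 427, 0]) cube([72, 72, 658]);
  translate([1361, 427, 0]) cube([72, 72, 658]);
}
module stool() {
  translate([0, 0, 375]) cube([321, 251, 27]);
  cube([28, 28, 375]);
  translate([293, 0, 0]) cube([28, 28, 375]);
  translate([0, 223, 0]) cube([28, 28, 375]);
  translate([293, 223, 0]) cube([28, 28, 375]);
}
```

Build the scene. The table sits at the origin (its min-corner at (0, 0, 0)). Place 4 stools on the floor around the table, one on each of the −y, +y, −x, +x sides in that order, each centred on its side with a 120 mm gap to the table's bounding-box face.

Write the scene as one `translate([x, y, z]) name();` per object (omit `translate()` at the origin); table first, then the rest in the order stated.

table();
translate([583, -371, 0]) stool();
translate([583, 673, 0]) stool();
translate([-441, 151, 0]) stool();
translate([1607, 151, 0]) stool();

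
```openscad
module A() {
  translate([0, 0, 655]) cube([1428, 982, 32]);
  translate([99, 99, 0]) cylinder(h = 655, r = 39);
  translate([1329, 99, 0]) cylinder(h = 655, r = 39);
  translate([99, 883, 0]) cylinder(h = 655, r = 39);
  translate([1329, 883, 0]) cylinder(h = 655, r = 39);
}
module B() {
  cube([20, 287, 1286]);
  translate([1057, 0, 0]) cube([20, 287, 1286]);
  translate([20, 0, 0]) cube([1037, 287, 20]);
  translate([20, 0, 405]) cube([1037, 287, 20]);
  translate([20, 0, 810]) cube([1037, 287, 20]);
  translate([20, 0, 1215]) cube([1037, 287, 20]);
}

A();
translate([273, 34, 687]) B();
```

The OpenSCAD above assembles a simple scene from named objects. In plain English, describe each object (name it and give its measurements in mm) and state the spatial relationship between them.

A is a rectangular dining table. The top is 1428×982×32 mm with its upper surface at z = 687 mm. It stands on four round legs of 78 mm diameter, each leg's bounding box inset 60 mm from the nearest pair of top edges, running from the floor to the underside of the top.

B is an open bookshelf. Two side panels, each 20 mm thick, 287 mm deep and 1286 mm tall, stand 1077 mm apart (outside-to-outside). Between them sit 4 shelves, each 20 mm thick and 287 mm deep, spanning the full gap between the sides. The bottom shelf rests on the floor (its underside at z = 0) and the clear gap between one shelf's top and the next shelf's underside is 385 mm.

The bookshelf is on top of the table.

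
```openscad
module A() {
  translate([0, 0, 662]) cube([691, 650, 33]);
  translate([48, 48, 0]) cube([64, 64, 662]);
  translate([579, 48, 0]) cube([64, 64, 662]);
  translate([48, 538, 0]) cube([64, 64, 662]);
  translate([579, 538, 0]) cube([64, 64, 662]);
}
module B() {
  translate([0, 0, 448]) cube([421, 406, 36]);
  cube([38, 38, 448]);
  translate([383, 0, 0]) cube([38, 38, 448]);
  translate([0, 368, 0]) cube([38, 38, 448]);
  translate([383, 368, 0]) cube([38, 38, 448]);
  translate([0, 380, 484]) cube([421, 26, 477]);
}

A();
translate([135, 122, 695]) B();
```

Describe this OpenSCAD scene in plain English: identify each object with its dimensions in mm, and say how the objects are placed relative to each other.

A is a rectangular dining table. The top is 691×650×33 mm with its upper surface at z = 695 mm. It stands on four 64×64 mm square legs, each inset 48 mm from the nearest pair of top edges, running from the floor to the underside of the top.

B is a chair: 421×406 mm seat, 36 mm thick, top at z = 484 mm, on four 38 mm square corner legs flush with the seat edges. A 26 mm thick backrest slab spans the full seat width, extending 477 mm above the seat top, its back face flush with the seat's +y edge.

The chair is on top of the table, centred.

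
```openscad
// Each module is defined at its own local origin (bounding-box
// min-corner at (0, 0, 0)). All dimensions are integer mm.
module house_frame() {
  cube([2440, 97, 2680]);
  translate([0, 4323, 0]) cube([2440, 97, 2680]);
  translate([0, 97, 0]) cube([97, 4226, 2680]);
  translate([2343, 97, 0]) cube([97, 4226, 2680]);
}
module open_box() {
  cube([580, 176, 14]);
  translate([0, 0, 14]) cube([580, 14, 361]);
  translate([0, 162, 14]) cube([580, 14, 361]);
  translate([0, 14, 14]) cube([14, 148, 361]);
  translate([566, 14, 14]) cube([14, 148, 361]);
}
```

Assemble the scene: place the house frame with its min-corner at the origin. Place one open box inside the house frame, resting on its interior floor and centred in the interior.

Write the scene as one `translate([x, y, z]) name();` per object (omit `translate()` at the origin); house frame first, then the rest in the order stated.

house_frame();
translate([930, 2122, 0]) open_box();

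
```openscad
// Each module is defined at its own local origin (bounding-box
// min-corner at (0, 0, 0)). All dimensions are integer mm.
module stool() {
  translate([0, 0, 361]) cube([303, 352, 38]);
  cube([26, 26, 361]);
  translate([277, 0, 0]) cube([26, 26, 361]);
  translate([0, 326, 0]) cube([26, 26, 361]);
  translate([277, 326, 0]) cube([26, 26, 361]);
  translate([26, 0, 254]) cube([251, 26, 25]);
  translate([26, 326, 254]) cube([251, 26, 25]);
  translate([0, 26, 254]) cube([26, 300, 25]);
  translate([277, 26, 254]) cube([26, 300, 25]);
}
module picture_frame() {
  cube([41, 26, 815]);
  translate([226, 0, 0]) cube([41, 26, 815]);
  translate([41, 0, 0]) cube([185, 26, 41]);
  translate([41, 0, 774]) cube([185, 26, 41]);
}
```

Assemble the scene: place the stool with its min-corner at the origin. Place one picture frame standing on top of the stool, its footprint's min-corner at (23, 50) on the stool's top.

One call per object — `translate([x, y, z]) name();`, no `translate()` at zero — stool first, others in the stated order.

stool();
translate([23, 50, 399]) picture_frame();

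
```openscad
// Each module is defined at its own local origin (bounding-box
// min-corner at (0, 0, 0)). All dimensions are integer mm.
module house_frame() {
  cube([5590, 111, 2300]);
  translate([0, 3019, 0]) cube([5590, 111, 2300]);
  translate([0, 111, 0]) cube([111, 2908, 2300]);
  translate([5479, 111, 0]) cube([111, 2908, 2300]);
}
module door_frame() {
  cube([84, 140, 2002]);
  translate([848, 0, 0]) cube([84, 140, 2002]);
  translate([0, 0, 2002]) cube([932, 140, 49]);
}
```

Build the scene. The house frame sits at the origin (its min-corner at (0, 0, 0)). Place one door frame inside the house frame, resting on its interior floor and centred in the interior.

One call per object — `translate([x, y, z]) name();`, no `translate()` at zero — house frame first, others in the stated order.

house_frame();
translate([2329, 1495, 0]) door_frame();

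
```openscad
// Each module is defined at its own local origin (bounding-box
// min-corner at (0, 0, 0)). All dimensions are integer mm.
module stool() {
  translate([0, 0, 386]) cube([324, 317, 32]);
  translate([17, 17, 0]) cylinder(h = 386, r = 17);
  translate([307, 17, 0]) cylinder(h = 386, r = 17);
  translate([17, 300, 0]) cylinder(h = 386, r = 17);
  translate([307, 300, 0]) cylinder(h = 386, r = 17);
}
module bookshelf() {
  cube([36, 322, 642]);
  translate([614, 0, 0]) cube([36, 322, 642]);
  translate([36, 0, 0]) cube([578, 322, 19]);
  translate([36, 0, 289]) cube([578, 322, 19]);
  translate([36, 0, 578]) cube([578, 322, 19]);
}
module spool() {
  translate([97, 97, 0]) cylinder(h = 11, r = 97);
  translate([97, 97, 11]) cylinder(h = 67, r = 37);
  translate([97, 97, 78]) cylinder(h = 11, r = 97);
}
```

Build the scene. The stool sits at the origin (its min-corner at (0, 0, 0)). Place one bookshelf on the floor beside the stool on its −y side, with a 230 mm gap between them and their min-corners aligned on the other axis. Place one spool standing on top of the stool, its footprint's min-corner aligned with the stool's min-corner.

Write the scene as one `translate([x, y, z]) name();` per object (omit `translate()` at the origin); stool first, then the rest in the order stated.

stool();
translate([0, -552, 0]) bookshelf();
translate([0, 0, 418]) spool();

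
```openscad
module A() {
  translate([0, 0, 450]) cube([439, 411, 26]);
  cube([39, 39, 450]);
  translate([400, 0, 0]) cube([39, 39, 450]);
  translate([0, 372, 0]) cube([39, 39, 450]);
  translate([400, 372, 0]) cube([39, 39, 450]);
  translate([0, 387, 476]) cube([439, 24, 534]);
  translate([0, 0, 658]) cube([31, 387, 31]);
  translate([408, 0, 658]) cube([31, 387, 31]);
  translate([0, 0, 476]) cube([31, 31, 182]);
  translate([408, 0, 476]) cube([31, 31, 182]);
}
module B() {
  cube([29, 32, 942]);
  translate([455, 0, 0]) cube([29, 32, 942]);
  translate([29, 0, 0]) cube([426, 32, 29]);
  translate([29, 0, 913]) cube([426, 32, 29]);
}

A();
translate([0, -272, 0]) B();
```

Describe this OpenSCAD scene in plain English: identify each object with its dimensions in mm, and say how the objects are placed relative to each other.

A is a chair: 439×411 mm seat, 26 mm thick, top at z = 476 mm, on four 39 mm square corner legs flush with the seat edges. A 24 mm thick backrest slab spans the full seat width, extending 534 mm above the seat top, its back face flush with the seat's +y edge. Two armrests of 31×31 mm section run along each side from the seat's front edge to the front of the backrest, top faces 213 mm above the seat top and outer faces flush with the seat's x-edges; a 31×31 mm post under the front of each armrest stands on the seat at the front corner.

B is a picture frame with a 426×884 mm rectangular opening (x by z) and a uniform 29 mm border on every side. Frame depth is 32 mm along y. It is built from two vertical stiles running the full outside height and two horizontal rails spanning the gap between the stiles.

The picture frame is on the floor beside the chair on its −y side.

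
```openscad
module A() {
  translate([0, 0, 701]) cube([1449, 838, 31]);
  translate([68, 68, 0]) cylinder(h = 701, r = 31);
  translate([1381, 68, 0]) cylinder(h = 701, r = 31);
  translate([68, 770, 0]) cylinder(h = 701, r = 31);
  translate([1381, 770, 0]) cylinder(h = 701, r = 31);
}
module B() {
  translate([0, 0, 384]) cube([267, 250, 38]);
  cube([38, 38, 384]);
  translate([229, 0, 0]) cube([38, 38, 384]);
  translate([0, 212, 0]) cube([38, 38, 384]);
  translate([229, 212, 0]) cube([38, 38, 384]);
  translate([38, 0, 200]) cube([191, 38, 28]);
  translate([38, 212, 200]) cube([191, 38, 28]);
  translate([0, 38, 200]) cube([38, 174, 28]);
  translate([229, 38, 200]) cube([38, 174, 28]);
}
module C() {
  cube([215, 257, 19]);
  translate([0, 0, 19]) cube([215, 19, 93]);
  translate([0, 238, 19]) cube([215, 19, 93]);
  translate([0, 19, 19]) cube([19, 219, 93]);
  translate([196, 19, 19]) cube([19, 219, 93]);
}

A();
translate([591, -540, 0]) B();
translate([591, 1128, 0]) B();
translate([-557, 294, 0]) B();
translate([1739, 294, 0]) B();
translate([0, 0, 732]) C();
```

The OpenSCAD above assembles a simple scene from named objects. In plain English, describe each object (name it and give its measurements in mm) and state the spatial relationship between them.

A is a table: top 1449 mm (x) × 838 mm (y), 31 mm thick, upper face at z = 732 mm, on four round legs of 62 mm diameter, each leg's bounding box inset 37 mm from the nearest pair of top edges, running from z = 0 to the bottom of the top.

B is a four-legged stool. The seat is a 267×250×38 mm slab whose top surface is at z = 422 mm; four square legs, each 38×38 mm in cross-section, run from the floor (z = 0) to the underside of the seat, each flush with a corner of the seat. Four stretchers, 38 mm wide and 28 mm tall, connect adjacent legs with their undersides at z = 200 mm, each running between the inner faces of the legs it joins and aligned with the legs' outer faces on the other axis.

C is an open storage box with external size 215×257×112 mm and wall thickness 19 mm (the base is also 19 mm thick). The base covers the whole footprint; the four walls stand on the base, with the y-facing walls full-width and the x-facing walls fitting between their inner faces.

Four stools sit around the table at the −y, +y, −x, +x sides. The open box is on top of the table.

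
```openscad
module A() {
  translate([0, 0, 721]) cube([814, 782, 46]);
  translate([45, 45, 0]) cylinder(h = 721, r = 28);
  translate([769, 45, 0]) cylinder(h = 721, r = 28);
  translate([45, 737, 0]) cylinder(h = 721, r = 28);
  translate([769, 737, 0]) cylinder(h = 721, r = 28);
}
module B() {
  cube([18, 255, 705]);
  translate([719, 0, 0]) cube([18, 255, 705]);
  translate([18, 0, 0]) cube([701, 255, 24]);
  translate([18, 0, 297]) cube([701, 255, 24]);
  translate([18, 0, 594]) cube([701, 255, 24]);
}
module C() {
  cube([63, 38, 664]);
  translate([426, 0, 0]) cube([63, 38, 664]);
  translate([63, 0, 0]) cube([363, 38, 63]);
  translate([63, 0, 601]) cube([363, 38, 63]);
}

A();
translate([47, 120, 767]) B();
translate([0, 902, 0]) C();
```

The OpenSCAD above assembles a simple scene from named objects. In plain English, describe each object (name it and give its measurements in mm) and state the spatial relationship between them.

A is a table with a 814×782 mm rectangular top, 46 mm thick, top surface at z = 767 mm, supported by four round legs of 56 mm diameter, each leg's bounding box inset 17 mm from the nearest pair of top edges, running from the floor.

B is an open bookshelf. Two side panels, each 18 mm thick, 255 mm deep and 705 mm tall, stand 737 mm apart (outside-to-outside). Between them sit 3 shelves, each 24 mm thick and 255 mm deep, spanning the full gap between the sides. The bottom shelf rests on the floor (its underside at z = 0) and the clear gap between one shelf's top and the next shelf's underside is 273 mm.

C is a picture frame with a 363×538 mm rectangular opening (x by z) and a uniform 63 mm border on every side. Frame depth is 38 mm along y. It is built from two vertical stiles running the full outside height and two horizontal rails spanning the gap between the stiles.

The bookshelf is on top of the table. The picture frame is on the floor beside the table on its +y side.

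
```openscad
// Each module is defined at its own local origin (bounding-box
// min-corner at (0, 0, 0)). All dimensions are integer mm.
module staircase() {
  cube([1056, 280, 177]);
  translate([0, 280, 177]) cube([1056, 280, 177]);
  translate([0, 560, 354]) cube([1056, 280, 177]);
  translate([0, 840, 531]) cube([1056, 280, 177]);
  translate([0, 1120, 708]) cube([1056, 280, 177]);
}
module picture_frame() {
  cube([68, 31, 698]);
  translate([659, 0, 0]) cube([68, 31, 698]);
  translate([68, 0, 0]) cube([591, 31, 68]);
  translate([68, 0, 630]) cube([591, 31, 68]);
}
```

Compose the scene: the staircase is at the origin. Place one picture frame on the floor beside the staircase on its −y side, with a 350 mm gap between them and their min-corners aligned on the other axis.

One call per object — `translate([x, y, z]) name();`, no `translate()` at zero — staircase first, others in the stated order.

staircase();
translate([0, -381, 0]) picture_frame();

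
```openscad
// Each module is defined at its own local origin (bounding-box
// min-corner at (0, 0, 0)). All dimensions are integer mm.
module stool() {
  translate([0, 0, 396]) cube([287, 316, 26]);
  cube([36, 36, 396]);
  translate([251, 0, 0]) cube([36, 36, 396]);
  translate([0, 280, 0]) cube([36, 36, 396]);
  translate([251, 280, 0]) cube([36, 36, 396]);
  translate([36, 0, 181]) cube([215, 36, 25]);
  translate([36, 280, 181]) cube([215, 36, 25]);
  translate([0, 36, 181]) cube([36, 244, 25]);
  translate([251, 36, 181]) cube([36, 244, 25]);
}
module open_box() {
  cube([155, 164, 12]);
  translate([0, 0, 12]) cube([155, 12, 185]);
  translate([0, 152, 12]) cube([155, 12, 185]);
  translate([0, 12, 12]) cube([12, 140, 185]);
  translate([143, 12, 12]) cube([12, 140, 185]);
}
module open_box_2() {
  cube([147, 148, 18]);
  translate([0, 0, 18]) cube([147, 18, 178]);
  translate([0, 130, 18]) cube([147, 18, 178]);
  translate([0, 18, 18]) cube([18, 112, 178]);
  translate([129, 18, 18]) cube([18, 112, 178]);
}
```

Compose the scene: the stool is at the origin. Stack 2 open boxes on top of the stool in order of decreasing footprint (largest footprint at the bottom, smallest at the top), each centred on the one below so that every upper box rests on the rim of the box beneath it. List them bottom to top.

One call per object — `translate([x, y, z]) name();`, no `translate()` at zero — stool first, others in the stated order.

stool();
translate([66, 76, 422]) open_box();
translate([70, 84, 619]) open_box_2();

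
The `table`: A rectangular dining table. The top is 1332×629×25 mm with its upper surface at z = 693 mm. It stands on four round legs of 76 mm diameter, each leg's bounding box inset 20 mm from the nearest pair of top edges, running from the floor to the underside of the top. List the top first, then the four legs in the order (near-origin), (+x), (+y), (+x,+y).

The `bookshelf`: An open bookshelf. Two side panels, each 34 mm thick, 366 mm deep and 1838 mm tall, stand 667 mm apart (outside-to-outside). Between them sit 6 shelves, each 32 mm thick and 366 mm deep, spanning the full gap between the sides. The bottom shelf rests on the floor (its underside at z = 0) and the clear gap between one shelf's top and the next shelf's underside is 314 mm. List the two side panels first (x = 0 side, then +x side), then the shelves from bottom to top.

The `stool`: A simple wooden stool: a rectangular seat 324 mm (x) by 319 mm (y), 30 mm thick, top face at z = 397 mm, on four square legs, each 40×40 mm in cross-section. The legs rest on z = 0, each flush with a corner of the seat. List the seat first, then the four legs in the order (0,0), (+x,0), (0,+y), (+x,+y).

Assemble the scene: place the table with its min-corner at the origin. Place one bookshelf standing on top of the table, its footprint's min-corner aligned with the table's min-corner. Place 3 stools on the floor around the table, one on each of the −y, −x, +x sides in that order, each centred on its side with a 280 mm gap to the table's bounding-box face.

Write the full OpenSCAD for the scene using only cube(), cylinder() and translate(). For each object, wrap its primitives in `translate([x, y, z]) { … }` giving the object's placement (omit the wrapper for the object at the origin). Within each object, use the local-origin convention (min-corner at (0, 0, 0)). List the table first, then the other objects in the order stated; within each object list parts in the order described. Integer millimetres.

translate([0, 0, 668]) cube([1332, 629, 25]);
translate([58, 58, 0]) cylinder(h = 668, r = 38);
translate([1274, 58, 0]) cylinder(h = 668, r = 38);
translate([58, 571, 0]) cylinder(h = 668, r = 38);
translate([1274, 571, 0]) cylinder(h = 668, r = 38);
translate([0, 0, 693]) {
  cube([34, 366, 1838]);
  translate([633, 0, 0]) cube([34, 366, 1838]);
  translate([34, 0, 0]) cube([599, 366, 32]);
  translate([34, 0, 346]) cube([599, 366, 32]);
  translate([34, 0, 692]) cube([599, 366, 32]);
  translate([34, 0, 1038]) cube([599, 366, 32]);
  translate([34, 0, 1384]) cube([599, 366, 32]);
  translate([34, 0, 1730]) cube([599, 366, 32]);
}
translate([504, -599, 0]) {
  translate([0, 0, 367]) cube([324, 319, 30]);
  cube([40, 40, 367]);
  translate([284, 0, 0]) cube([40, 40, 367]);
  translate([0, 279, 0]) cube([40, 40, 367]);
  translate([284, 279, 0]) cube([40, 40, 367]);
}
translate([-604, 155, 0]) {
  translate([0, 0, 367]) cube([324, 319, 30]);
  cube([40, 40, 367]);
  translate([284, 0, 0]) cube([40, 40, 367]);
  translate([0, 279, 0]) cube([40, 40, 367]);
  translate([284, 279, 0]) cube([40, 40, 367]);
}
translate([1612, 155, 0]) {
  translate([0, 0, 367]) cube([324, 319, 30]);
  cube([40, 40, 367]);
  translate([284, 0, 0]) cube([40, 40, 367]);
  translate([0, 279, 0]) cube([40, 40, 367]);
  translate([284, 279, 0]) cube([40, 40, 367]);
}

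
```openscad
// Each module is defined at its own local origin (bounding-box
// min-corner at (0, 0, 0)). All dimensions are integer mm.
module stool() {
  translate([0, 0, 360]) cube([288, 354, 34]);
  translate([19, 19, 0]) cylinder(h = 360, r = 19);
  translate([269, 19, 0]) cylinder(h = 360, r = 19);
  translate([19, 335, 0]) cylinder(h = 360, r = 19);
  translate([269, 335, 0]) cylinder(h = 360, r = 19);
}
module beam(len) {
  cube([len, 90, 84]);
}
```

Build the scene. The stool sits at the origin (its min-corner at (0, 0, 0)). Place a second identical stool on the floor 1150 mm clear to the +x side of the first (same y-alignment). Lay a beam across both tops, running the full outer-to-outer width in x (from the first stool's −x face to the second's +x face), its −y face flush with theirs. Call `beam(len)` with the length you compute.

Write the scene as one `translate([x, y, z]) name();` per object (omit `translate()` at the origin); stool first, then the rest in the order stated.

stool();
translate([1438, 0, 0]) stool();
translate([0, 0, 394]) beam(1726);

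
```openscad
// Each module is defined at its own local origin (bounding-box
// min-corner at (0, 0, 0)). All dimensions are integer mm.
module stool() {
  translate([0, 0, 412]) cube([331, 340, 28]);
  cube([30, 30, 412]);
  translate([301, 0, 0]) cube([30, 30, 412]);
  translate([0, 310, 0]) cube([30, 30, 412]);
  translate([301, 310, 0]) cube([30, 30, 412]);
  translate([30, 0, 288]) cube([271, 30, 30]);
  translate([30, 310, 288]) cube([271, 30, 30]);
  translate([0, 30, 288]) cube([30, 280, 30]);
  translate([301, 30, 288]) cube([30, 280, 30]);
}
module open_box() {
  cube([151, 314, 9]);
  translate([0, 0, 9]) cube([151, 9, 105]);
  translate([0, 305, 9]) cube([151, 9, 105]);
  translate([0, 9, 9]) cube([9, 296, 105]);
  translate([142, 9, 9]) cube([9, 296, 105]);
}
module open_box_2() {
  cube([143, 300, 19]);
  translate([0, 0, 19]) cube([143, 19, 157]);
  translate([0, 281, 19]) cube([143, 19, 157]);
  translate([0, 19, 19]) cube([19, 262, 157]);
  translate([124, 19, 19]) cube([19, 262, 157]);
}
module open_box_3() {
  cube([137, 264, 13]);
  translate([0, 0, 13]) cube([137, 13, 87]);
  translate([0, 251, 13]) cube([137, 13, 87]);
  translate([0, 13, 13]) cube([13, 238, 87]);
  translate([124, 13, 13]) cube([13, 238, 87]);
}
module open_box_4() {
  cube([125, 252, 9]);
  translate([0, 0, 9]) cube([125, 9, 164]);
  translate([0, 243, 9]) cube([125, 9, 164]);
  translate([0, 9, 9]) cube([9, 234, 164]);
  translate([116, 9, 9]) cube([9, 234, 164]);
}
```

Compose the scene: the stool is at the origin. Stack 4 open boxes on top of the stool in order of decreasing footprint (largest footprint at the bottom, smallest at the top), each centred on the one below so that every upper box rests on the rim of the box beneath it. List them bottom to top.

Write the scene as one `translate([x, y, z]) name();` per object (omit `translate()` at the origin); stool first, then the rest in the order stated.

stool();
translate([90, 13, 440]) open_box();
translate([94, 20, 554]) open_box_2();
translate([97, 38, 730]) open_box_3();
translate([103, 44, 830]) open_box_4();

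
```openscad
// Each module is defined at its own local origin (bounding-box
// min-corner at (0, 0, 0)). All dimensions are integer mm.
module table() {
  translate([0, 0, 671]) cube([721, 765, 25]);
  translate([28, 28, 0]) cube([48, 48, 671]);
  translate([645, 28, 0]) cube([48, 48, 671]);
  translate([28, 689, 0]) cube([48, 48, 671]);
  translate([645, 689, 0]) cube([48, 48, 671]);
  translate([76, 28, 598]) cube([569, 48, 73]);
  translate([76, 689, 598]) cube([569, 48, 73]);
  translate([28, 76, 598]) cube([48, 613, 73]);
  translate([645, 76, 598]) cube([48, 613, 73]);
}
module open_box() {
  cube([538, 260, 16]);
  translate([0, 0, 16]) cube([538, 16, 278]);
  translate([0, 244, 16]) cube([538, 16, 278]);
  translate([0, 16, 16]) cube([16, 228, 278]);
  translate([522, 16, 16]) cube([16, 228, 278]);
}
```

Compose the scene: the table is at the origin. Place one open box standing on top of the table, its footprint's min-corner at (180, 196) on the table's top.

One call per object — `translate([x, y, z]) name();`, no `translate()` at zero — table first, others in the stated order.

table();
translate([180, 196, 696]) open_box();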